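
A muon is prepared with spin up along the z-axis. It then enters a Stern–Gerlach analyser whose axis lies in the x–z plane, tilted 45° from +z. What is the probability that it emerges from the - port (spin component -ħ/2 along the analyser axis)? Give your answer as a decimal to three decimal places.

For spin-½, the probability of finding spin-up along an axis at angle θ to the initial spin direction is cos²(θ/2); spin-down is sin²(θ/2).
θ = 45°, so P = sin²(22.5°) ≈ 0.146.

0.146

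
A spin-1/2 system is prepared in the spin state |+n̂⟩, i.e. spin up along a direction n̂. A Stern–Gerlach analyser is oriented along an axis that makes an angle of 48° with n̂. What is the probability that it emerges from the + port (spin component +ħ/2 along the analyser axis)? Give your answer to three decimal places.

0.835

For spin-½, the probability of finding spin-up along an axis at angle θ to the initial spin direction is cos²(θ/2); spin-down is sin²(θ/2).
θ = 48°, so P = cos²(24°) ≈ 0.835.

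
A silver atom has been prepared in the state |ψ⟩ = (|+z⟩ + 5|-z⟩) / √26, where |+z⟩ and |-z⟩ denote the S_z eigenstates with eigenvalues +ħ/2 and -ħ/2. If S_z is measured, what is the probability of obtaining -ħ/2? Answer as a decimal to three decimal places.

The -ħ/2 outcome corresponds to |-z⟩. Its amplitude in |ψ⟩ is 5/√26.
P = |5|² / 26 = 25/26.

0.962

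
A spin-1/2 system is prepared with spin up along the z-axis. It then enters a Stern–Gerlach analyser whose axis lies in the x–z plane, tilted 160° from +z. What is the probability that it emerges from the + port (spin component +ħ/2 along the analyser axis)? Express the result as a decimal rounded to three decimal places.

0.030

For spin-½, the probability of finding spin-up along an axis at angle θ to the initial spin direction is cos²(θ/2); spin-down is sin²(θ/2).
θ = 160°, so P = cos²(80°) ≈ 0.030.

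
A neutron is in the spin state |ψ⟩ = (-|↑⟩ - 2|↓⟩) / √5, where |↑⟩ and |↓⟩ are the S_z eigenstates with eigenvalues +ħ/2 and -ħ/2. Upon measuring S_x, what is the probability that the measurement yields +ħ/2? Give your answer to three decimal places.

0.900

|+x⟩ = (|↑⟩ + |↓⟩)/√2, so ⟨+x|ψ⟩ = (-3) / (√2·√5).
P = |-3|² / 10 = 9/10.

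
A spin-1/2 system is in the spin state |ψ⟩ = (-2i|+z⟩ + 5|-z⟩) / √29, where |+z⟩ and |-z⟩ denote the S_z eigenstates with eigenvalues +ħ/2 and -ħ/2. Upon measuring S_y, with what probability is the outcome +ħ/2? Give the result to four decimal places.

|+y⟩ = (|+z⟩ + i|-z⟩)/√2, so ⟨+y|ψ⟩ = (-7i) / (√2·√29).
P = |-7i|² / 58 = 49/58.

0.8448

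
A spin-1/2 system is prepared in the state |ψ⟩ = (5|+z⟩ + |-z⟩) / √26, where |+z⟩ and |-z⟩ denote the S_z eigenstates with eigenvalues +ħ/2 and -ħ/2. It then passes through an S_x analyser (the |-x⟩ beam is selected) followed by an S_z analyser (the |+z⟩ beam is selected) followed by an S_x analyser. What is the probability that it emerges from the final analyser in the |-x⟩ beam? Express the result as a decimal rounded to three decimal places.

0.077

First analyser (S_x): P(|-x⟩) = |⟨-x|ψ⟩|² = 16/52.
After stage 1 the state is |-x⟩; P(|+z⟩) = |⟨+z|-x⟩|² = 1/2.
After stage 2 the state is |+z⟩; P(|-x⟩) = |⟨-x|+z⟩|² = 1/2.
Joint probability = 16/52 × 1/2 × 1/2 = 0.077.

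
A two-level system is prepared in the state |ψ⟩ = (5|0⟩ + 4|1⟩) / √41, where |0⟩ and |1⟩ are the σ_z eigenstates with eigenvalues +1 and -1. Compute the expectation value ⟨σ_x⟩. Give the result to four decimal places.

⟨σ_x⟩ = 2 Re(a* b)/(|a|²+|b|²) with a = 5, b = 4.
a* b = 20, so ⟨σ_x⟩ = 40/41.

0.9756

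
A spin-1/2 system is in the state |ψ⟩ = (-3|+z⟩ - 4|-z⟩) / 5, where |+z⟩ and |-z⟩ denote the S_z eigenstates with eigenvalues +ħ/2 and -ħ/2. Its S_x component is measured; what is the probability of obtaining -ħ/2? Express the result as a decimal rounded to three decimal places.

|-x⟩ = (|+z⟩ - |-z⟩)/√2, so ⟨-x|ψ⟩ = (1) / (√2·5).
P = |1|² / 50 = 1/50.

0.020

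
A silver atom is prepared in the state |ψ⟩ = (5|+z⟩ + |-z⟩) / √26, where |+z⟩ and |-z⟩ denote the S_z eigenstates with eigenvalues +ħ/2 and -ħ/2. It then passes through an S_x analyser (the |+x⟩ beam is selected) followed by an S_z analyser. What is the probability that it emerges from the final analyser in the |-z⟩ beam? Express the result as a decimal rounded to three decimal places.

0.346

First analyser (S_x): P(|+x⟩) = |⟨+x|ψ⟩|² = 36/52.
After stage 1 the state is |+x⟩; P(|-z⟩) = |⟨-z|+x⟩|² = 1/2.
Joint probability = 36/52 × 1/2 = 0.346.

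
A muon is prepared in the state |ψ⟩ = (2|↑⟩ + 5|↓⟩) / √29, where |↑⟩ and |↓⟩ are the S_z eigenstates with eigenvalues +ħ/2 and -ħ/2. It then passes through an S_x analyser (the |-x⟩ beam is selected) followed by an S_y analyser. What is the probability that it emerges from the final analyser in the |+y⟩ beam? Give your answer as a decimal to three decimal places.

0.078

First analyser (S_x): P(|-x⟩) = |⟨-x|ψ⟩|² = 9/58.
After stage 1 the state is |-x⟩; P(|+y⟩) = |⟨+y|-x⟩|² = 1/2.
Joint probability = 9/58 × 1/2 = 0.078.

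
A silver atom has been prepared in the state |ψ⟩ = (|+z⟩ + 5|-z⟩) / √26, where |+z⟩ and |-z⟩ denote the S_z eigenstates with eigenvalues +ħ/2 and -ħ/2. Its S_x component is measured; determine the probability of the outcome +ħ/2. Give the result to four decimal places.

|+x⟩ = (|+z⟩ + |-z⟩)/√2, so ⟨+x|ψ⟩ = (6) / (√2·√26).
P = |6|² / 52 = 36/52.

0.6923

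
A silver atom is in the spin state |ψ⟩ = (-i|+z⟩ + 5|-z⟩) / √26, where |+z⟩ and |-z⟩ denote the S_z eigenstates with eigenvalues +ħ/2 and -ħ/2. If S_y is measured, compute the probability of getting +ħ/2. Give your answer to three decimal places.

|+y⟩ = (|+z⟩ + i|-z⟩)/√2, so ⟨+y|ψ⟩ = (-6i) / (√2·√26).
P = |-6i|² / 52 = 36/52.

0.692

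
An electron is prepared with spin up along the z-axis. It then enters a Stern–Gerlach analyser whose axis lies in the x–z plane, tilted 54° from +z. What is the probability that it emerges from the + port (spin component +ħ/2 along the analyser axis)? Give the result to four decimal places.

For spin-½, the probability of finding spin-up along an axis at angle θ to the initial spin direction is cos²(θ/2); spin-down is sin²(θ/2).
θ = 54°, so P = cos²(27°) ≈ 0.7939.

0.7939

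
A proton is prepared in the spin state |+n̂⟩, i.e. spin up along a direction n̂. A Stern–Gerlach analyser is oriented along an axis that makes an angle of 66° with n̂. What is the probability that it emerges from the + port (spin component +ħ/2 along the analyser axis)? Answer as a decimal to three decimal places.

0.703

For spin-½, the probability of finding spin-up along an axis at angle θ to the initial spin direction is cos²(θ/2); spin-down is sin²(θ/2).
θ = 66°, so P = cos²(33°) ≈ 0.703.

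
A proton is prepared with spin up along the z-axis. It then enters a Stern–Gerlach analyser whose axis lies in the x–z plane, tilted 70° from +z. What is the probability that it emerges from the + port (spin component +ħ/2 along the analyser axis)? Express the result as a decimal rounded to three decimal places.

For spin-½, the probability of finding spin-up along an axis at angle θ to the initial spin direction is cos²(θ/2); spin-down is sin²(θ/2).
θ = 70°, so P = cos²(35°) ≈ 0.671.

0.671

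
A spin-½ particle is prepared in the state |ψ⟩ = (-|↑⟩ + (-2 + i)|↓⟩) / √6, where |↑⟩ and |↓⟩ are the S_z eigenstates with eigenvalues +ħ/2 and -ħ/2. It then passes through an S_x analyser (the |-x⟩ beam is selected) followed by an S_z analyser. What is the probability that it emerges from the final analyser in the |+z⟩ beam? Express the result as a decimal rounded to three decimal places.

First analyser (S_x): P(|-x⟩) = |⟨-x|ψ⟩|² = 2/12.
After stage 1 the state is |-x⟩; P(|+z⟩) = |⟨+z|-x⟩|² = 1/2.
Joint probability = 2/12 × 1/2 = 0.083.

0.083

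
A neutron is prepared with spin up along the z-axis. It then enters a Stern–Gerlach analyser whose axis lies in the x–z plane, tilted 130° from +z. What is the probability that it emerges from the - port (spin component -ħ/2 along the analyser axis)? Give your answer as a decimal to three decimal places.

0.821

For spin-½, the probability of finding spin-up along an axis at angle θ to the initial spin direction is cos²(θ/2); spin-down is sin²(θ/2).
θ = 130°, so P = sin²(65°) ≈ 0.821.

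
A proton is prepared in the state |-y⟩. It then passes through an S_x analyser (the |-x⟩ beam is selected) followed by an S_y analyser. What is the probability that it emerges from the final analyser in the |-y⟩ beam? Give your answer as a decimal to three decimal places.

0.250

First analyser (S_x): from |-y⟩, P(|-x⟩) = 1/2.
After stage 1 the state is |-x⟩; P(|-y⟩) = |⟨-y|-x⟩|² = 1/2.
Joint probability = 1/2 × 1/2 = 0.250.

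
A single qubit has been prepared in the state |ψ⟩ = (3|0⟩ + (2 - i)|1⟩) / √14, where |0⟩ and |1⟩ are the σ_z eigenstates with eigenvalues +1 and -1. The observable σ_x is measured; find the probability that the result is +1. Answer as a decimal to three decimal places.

0.929

|+x⟩ = (|0⟩ + |1⟩)/√2, so ⟨+x|ψ⟩ = (5 - i) / (√2·√14).
P = |5 - i|² / 28 = 26/28.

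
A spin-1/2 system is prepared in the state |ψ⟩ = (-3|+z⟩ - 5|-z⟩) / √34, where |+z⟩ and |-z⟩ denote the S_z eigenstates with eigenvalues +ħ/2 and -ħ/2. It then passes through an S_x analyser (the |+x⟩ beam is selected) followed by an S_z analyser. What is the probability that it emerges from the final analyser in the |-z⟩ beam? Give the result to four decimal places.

First analyser (S_x): P(|+x⟩) = |⟨+x|ψ⟩|² = 64/68.
After stage 1 the state is |+x⟩; P(|-z⟩) = |⟨-z|+x⟩|² = 1/2.
Joint probability = 64/68 × 1/2 = 0.4706.

0.4706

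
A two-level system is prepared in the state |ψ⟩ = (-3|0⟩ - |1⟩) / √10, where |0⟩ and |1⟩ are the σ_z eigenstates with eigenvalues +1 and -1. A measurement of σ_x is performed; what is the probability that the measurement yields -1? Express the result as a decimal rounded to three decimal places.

0.200

|-x⟩ = (|0⟩ - |1⟩)/√2, so ⟨-x|ψ⟩ = (-2) / (√2·√10).
P = |-2|² / 20 = 4/20.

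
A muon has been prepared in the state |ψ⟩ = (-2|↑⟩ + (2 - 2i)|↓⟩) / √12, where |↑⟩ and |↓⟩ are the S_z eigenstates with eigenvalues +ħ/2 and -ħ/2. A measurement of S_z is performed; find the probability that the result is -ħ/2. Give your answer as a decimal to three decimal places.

0.667

The -ħ/2 outcome corresponds to |↓⟩. Its amplitude in |ψ⟩ is (2 - 2i)/√12.
P = |2 - 2i|² / 12 = 8/12.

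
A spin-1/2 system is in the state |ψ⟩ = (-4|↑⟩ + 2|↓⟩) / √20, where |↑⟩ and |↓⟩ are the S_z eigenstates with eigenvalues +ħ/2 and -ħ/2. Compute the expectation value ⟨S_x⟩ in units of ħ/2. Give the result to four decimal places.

⟨σ_x⟩ = 2 Re(a* b)/(|a|²+|b|²) with a = -4, b = 2.
a* b = -8, so ⟨σ_x⟩ = -16/20.
⟨S_x⟩ = (ħ/2)·⟨σ_x⟩.

-0.8000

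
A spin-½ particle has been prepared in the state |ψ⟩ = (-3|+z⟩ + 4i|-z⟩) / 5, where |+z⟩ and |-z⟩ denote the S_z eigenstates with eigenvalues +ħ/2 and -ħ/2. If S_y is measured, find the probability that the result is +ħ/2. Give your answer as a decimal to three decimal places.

|+y⟩ = (|+z⟩ + i|-z⟩)/√2, so ⟨+y|ψ⟩ = (1) / (√2·5).
P = |1|² / 50 = 1/50.

0.020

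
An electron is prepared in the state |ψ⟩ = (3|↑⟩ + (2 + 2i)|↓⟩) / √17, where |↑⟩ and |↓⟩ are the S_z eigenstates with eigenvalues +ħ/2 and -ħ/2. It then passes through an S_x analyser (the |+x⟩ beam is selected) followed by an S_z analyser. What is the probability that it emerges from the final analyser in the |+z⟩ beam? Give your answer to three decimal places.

0.426

First analyser (S_x): P(|+x⟩) = |⟨+x|ψ⟩|² = 29/34.
After stage 1 the state is |+x⟩; P(|+z⟩) = |⟨+z|+x⟩|² = 1/2.
Joint probability = 29/34 × 1/2 = 0.426.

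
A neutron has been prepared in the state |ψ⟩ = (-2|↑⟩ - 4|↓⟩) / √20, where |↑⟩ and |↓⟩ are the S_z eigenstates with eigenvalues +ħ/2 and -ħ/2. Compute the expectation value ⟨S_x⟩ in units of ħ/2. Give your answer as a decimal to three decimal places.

0.800

⟨σ_x⟩ = 2 Re(a* b)/(|a|²+|b|²) with a = -2, b = -4.
a* b = 8, so ⟨σ_x⟩ = 16/20.
⟨S_x⟩ = (ħ/2)·⟨σ_x⟩.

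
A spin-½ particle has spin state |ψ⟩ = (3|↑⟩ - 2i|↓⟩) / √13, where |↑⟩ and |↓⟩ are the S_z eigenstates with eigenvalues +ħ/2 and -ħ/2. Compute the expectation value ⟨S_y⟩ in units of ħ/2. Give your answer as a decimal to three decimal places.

⟨σ_y⟩ = 2 Im(a* b)/(|a|²+|b|²) with a = 3, b = -2i.
a* b = -6i, so ⟨σ_y⟩ = -12/13.
⟨S_y⟩ = (ħ/2)·⟨σ_y⟩.

-0.923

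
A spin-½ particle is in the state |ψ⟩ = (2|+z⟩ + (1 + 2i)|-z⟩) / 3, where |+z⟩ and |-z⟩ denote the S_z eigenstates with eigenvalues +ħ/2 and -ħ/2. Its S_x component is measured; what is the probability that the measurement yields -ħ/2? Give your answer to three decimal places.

0.278

|-x⟩ = (|+z⟩ - |-z⟩)/√2, so ⟨-x|ψ⟩ = (1 - 2i) / (√2·3).
P = |1 - 2i|² / 18 = 5/18.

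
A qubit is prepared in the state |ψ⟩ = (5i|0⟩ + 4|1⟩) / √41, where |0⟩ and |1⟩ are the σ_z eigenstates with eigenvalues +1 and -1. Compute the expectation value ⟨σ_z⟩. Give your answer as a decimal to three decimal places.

⟨σ_z⟩ = |a|² - |b|² divided by |a|²+|b|², with a, b the |0⟩, |1⟩ amplitudes.
= (25 - 16)/41 = 9/41.

0.220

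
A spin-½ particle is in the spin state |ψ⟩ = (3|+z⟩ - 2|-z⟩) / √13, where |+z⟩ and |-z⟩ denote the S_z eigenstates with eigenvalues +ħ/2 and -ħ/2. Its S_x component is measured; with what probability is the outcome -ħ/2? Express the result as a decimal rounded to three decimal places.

0.962

|-x⟩ = (|+z⟩ - |-z⟩)/√2, so ⟨-x|ψ⟩ = (5) / (√2·√13).
P = |5|² / 26 = 25/26.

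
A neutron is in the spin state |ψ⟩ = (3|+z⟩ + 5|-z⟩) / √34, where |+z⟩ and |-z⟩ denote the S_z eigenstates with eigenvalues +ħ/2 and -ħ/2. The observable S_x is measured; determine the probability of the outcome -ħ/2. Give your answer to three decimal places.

0.059

|-x⟩ = (|+z⟩ - |-z⟩)/√2, so ⟨-x|ψ⟩ = (-2) / (√2·√34).
P = |-2|² / 68 = 4/68.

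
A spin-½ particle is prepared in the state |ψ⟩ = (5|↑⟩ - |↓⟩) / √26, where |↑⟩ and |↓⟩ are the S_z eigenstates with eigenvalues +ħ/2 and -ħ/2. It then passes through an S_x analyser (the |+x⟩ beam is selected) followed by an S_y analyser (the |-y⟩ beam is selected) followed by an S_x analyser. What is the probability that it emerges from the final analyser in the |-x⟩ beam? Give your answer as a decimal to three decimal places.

First analyser (S_x): P(|+x⟩) = |⟨+x|ψ⟩|² = 16/52.
After stage 1 the state is |+x⟩; P(|-y⟩) = |⟨-y|+x⟩|² = 1/2.
After stage 2 the state is |-y⟩; P(|-x⟩) = |⟨-x|-y⟩|² = 1/2.
Joint probability = 16/52 × 1/2 × 1/2 = 0.077.

0.077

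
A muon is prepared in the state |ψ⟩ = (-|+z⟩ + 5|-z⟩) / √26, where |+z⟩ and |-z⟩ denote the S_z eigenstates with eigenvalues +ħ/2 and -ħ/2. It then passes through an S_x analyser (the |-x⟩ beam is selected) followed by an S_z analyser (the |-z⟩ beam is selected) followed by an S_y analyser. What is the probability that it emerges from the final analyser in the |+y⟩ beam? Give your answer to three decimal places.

0.173

First analyser (S_x): P(|-x⟩) = |⟨-x|ψ⟩|² = 36/52.
After stage 1 the state is |-x⟩; P(|-z⟩) = |⟨-z|-x⟩|² = 1/2.
After stage 2 the state is |-z⟩; P(|+y⟩) = |⟨+y|-z⟩|² = 1/2.
Joint probability = 36/52 × 1/2 × 1/2 = 0.173.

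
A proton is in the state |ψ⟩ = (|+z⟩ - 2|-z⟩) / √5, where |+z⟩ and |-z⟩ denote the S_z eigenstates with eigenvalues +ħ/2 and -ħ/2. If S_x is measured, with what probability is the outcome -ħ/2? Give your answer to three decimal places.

0.900

|-x⟩ = (|+z⟩ - |-z⟩)/√2, so ⟨-x|ψ⟩ = (3) / (√2·√5).
P = |3|² / 10 = 9/10.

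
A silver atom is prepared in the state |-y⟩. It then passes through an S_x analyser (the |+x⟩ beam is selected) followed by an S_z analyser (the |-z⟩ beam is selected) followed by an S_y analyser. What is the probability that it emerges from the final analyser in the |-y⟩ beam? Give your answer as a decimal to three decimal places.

0.125

First analyser (S_x): from |-y⟩, P(|+x⟩) = 1/2.
After stage 1 the state is |+x⟩; P(|-z⟩) = |⟨-z|+x⟩|² = 1/2.
After stage 2 the state is |-z⟩; P(|-y⟩) = |⟨-y|-z⟩|² = 1/2.
Joint probability = 1/2 × 1/2 × 1/2 = 0.125.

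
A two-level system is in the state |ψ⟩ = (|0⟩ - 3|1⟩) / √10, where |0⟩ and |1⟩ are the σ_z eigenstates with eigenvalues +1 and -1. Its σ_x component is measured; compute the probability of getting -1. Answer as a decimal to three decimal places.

0.800

|-x⟩ = (|0⟩ - |1⟩)/√2, so ⟨-x|ψ⟩ = (4) / (√2·√10).
P = |4|² / 20 = 16/20.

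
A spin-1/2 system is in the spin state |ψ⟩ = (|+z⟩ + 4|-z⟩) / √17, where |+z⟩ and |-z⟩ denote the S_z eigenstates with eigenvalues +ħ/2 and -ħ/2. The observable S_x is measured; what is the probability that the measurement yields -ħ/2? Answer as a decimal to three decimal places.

0.265

|-x⟩ = (|+z⟩ - |-z⟩)/√2, so ⟨-x|ψ⟩ = (-3) / (√2·√17).
P = |-3|² / 34 = 9/34.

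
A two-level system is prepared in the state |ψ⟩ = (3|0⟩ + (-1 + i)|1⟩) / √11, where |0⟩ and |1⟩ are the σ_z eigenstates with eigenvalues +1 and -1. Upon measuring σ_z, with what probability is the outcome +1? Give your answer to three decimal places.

The +1 outcome corresponds to |0⟩. Its amplitude in |ψ⟩ is 3/√11.
P = |3|² / 11 = 9/11.

0.818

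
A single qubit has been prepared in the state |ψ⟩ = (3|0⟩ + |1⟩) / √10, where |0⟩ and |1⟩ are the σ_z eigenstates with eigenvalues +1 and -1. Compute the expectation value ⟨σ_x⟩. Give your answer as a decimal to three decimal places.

⟨σ_x⟩ = 2 Re(a* b)/(|a|²+|b|²) with a = 3, b = 1.
a* b = 3, so ⟨σ_x⟩ = 6/10.

0.600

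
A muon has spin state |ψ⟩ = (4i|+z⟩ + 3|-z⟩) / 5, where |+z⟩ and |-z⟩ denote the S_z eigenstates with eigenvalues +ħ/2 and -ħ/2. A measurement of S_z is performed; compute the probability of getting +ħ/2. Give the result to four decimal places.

0.6400

The +ħ/2 outcome corresponds to |+z⟩. Its amplitude in |ψ⟩ is 4i/5.
P = |4i|² / 25 = 16/25.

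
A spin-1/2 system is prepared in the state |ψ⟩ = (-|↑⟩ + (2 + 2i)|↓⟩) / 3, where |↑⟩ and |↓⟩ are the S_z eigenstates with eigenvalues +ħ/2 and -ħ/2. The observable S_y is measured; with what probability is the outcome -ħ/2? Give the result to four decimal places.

|-y⟩ = (|↑⟩ - i|↓⟩)/√2, so ⟨-y|ψ⟩ = (-3 + 2i) / (√2·3).
P = |-3 + 2i|² / 18 = 13/18.

0.7222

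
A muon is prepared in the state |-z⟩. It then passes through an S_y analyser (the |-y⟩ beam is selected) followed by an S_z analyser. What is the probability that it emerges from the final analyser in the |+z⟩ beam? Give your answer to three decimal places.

First analyser (S_y): from |-z⟩, P(|-y⟩) = 1/2.
After stage 1 the state is |-y⟩; P(|+z⟩) = |⟨+z|-y⟩|² = 1/2.
Joint probability = 1/2 × 1/2 = 0.250.

0.250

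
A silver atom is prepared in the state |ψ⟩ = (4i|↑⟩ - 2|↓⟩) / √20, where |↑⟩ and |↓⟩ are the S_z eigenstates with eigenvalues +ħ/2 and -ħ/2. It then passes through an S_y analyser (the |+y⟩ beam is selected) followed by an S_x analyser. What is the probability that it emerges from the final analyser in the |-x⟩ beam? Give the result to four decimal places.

First analyser (S_y): P(|+y⟩) = |⟨+y|ψ⟩|² = 36/40.
After stage 1 the state is |+y⟩; P(|-x⟩) = |⟨-x|+y⟩|² = 1/2.
Joint probability = 36/40 × 1/2 = 0.4500.

0.4500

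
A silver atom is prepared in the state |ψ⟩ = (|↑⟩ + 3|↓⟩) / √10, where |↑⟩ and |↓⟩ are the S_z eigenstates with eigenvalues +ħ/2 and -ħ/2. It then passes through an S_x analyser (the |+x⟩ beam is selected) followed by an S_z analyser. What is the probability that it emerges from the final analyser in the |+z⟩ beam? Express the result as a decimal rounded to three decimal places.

0.400

First analyser (S_x): P(|+x⟩) = |⟨+x|ψ⟩|² = 16/20.
After stage 1 the state is |+x⟩; P(|+z⟩) = |⟨+z|+x⟩|² = 1/2.
Joint probability = 16/20 × 1/2 = 0.400.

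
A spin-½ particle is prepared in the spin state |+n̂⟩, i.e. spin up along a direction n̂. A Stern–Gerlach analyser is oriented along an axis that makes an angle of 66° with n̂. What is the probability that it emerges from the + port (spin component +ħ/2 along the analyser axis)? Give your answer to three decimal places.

For spin-½, the probability of finding spin-up along an axis at angle θ to the initial spin direction is cos²(θ/2); spin-down is sin²(θ/2).
θ = 66°, so P = cos²(33°) ≈ 0.703.

0.703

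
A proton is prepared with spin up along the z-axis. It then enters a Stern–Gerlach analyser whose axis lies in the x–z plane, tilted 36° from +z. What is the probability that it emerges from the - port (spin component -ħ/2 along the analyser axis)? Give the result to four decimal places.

0.0955

For spin-½, the probability of finding spin-up along an axis at angle θ to the initial spin direction is cos²(θ/2); spin-down is sin²(θ/2).
θ = 36°, so P = sin²(18°) ≈ 0.0955.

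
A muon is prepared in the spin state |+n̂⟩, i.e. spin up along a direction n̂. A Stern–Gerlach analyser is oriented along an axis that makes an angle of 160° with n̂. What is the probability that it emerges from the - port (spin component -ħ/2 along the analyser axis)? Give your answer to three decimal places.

For spin-½, the probability of finding spin-up along an axis at angle θ to the initial spin direction is cos²(θ/2); spin-down is sin²(θ/2).
θ = 160°, so P = sin²(80°) ≈ 0.970.

0.970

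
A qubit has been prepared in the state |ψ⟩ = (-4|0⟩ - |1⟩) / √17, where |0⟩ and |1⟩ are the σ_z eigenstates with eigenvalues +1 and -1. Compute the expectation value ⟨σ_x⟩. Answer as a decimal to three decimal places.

0.471

⟨σ_x⟩ = 2 Re(a* b)/(|a|²+|b|²) with a = -4, b = -1.
a* b = 4, so ⟨σ_x⟩ = 8/17.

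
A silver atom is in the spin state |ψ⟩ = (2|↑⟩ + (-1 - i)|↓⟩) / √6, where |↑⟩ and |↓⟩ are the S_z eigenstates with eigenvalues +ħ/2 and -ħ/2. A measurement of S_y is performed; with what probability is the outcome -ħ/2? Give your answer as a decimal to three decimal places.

0.833

|-y⟩ = (|↑⟩ - i|↓⟩)/√2, so ⟨-y|ψ⟩ = (3 - i) / (√2·√6).
P = |3 - i|² / 12 = 10/12.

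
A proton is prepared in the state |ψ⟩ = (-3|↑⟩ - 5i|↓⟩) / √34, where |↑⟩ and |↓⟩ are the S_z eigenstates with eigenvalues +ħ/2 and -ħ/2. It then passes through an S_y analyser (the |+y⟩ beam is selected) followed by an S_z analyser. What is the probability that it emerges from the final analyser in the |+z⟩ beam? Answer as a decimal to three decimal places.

0.471

First analyser (S_y): P(|+y⟩) = |⟨+y|ψ⟩|² = 64/68.
After stage 1 the state is |+y⟩; P(|+z⟩) = |⟨+z|+y⟩|² = 1/2.
Joint probability = 64/68 × 1/2 = 0.471.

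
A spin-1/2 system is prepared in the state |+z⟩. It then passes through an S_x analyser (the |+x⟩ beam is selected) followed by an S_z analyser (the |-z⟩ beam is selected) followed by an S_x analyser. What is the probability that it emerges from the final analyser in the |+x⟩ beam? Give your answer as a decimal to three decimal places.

First analyser (S_x): from |+z⟩, P(|+x⟩) = 1/2.
After stage 1 the state is |+x⟩; P(|-z⟩) = |⟨-z|+x⟩|² = 1/2.
After stage 2 the state is |-z⟩; P(|+x⟩) = |⟨+x|-z⟩|² = 1/2.
Joint probability = 1/2 × 1/2 × 1/2 = 0.125.

0.125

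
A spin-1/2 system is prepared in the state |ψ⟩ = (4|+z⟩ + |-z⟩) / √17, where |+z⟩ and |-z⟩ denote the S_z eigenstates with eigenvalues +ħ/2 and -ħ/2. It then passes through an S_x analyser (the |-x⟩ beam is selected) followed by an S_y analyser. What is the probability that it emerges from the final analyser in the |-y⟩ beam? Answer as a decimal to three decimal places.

First analyser (S_x): P(|-x⟩) = |⟨-x|ψ⟩|² = 9/34.
After stage 1 the state is |-x⟩; P(|-y⟩) = |⟨-y|-x⟩|² = 1/2.
Joint probability = 9/34 × 1/2 = 0.132.

0.132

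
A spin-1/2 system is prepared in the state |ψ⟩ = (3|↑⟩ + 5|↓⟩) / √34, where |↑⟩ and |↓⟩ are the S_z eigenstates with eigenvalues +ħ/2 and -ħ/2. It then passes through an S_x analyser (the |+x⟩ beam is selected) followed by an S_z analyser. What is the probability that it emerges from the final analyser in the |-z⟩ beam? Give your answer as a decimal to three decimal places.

0.471

First analyser (S_x): P(|+x⟩) = |⟨+x|ψ⟩|² = 64/68.
After stage 1 the state is |+x⟩; P(|-z⟩) = |⟨-z|+x⟩|² = 1/2.
Joint probability = 64/68 × 1/2 = 0.471.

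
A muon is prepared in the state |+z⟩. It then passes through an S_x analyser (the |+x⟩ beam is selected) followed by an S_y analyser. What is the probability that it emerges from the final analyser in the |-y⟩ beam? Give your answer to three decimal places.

0.250

First analyser (S_x): from |+z⟩, P(|+x⟩) = 1/2.
After stage 1 the state is |+x⟩; P(|-y⟩) = |⟨-y|+x⟩|² = 1/2.
Joint probability = 1/2 × 1/2 = 0.250.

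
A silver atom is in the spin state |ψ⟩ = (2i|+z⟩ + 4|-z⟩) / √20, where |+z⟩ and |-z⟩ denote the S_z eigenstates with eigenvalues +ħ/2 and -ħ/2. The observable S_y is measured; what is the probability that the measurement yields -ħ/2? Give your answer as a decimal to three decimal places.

|-y⟩ = (|+z⟩ - i|-z⟩)/√2, so ⟨-y|ψ⟩ = (6i) / (√2·√20).
P = |6i|² / 40 = 36/40.

0.900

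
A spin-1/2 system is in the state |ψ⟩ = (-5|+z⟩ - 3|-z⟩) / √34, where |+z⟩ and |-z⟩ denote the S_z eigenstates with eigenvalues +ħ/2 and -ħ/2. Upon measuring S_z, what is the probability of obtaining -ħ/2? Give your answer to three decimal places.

0.265

The -ħ/2 outcome corresponds to |-z⟩. Its amplitude in |ψ⟩ is -3/√34.
P = |-3|² / 34 = 9/34.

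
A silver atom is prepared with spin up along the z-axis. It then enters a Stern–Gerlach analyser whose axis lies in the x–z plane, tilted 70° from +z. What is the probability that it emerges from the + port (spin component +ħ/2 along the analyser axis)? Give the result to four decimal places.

0.6710

For spin-½, the probability of finding spin-up along an axis at angle θ to the initial spin direction is cos²(θ/2); spin-down is sin²(θ/2).
θ = 70°, so P = cos²(35°) ≈ 0.6710.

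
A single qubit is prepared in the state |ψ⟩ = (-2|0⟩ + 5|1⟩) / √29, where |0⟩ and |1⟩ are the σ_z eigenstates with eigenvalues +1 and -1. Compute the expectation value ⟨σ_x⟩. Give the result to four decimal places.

⟨σ_x⟩ = 2 Re(a* b)/(|a|²+|b|²) with a = -2, b = 5.
a* b = -10, so ⟨σ_x⟩ = -20/29.

-0.6897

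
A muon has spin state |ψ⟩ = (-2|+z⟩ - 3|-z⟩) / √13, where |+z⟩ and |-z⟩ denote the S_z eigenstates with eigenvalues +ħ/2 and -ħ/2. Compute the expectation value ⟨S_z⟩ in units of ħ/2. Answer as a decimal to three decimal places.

⟨σ_z⟩ = |a|² - |b|² divided by |a|²+|b|², with a, b the |+z⟩, |-z⟩ amplitudes.
= (4 - 9)/13 = -5/13.
⟨S_z⟩ = (ħ/2)·⟨σ_z⟩.

-0.385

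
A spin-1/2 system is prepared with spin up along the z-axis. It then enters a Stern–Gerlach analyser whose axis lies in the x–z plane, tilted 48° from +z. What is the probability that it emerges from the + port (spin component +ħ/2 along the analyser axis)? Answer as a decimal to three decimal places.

For spin-½, the probability of finding spin-up along an axis at angle θ to the initial spin direction is cos²(θ/2); spin-down is sin²(θ/2).
θ = 48°, so P = cos²(24°) ≈ 0.835.

0.835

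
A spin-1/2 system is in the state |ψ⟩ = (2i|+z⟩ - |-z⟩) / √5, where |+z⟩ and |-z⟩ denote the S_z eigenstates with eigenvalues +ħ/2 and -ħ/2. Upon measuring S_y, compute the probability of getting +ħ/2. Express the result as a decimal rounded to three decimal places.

0.900

|+y⟩ = (|+z⟩ + i|-z⟩)/√2, so ⟨+y|ψ⟩ = (3i) / (√2·√5).
P = |3i|² / 10 = 9/10.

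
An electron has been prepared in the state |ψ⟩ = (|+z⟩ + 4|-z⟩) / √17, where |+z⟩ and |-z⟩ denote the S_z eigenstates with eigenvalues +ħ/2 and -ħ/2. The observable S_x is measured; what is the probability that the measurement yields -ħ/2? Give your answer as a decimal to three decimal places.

|-x⟩ = (|+z⟩ - |-z⟩)/√2, so ⟨-x|ψ⟩ = (-3) / (√2·√17).
P = |-3|² / 34 = 9/34.

0.265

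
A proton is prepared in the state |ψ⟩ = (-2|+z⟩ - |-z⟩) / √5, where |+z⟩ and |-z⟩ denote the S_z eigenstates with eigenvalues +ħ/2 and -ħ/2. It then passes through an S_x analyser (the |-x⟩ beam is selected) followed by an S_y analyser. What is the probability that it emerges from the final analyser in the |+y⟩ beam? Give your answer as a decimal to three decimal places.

First analyser (S_x): P(|-x⟩) = |⟨-x|ψ⟩|² = 1/10.
After stage 1 the state is |-x⟩; P(|+y⟩) = |⟨+y|-x⟩|² = 1/2.
Joint probability = 1/10 × 1/2 = 0.050.

0.050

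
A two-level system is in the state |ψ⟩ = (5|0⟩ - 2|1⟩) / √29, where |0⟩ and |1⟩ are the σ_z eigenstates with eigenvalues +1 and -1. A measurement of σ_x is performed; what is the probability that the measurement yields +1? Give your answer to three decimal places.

0.155

|+x⟩ = (|0⟩ + |1⟩)/√2, so ⟨+x|ψ⟩ = (3) / (√2·√29).
P = |3|² / 58 = 9/58.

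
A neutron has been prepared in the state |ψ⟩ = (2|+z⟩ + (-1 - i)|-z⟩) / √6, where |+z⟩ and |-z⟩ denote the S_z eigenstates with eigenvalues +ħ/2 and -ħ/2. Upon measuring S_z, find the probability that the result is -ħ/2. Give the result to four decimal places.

0.3333

The -ħ/2 outcome corresponds to |-z⟩. Its amplitude in |ψ⟩ is (-1 - i)/√6.
P = |-1 - i|² / 6 = 2/6.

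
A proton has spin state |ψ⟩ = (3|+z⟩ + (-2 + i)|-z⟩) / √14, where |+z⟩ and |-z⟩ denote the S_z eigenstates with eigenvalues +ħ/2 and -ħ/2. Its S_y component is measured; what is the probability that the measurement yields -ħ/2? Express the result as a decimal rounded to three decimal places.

|-y⟩ = (|+z⟩ - i|-z⟩)/√2, so ⟨-y|ψ⟩ = (2 - 2i) / (√2·√14).
P = |2 - 2i|² / 28 = 8/28.

0.286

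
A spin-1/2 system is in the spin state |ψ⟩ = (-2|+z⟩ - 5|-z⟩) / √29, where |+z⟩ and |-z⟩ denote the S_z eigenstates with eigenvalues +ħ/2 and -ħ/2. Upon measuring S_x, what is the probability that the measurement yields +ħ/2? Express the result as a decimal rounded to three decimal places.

0.845

|+x⟩ = (|+z⟩ + |-z⟩)/√2, so ⟨+x|ψ⟩ = (-7) / (√2·√29).
P = |-7|² / 58 = 49/58.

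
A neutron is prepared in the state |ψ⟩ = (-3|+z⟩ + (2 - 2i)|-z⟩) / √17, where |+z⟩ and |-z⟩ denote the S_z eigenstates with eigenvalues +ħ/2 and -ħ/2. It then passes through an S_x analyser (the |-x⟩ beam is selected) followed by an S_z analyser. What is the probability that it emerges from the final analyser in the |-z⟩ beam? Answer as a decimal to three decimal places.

First analyser (S_x): P(|-x⟩) = |⟨-x|ψ⟩|² = 29/34.
After stage 1 the state is |-x⟩; P(|-z⟩) = |⟨-z|-x⟩|² = 1/2.
Joint probability = 29/34 × 1/2 = 0.426.

0.426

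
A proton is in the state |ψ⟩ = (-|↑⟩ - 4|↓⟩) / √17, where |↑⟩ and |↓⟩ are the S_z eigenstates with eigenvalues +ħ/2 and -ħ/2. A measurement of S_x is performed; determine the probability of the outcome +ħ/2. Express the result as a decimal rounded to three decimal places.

0.735

|+x⟩ = (|↑⟩ + |↓⟩)/√2, so ⟨+x|ψ⟩ = (-5) / (√2·√17).
P = |-5|² / 34 = 25/34.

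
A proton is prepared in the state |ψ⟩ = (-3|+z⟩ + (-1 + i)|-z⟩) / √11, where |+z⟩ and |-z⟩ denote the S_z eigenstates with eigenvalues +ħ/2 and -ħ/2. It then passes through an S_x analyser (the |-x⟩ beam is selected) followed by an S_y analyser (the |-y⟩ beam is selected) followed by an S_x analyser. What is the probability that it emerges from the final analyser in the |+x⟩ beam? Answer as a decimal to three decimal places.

0.057

First analyser (S_x): P(|-x⟩) = |⟨-x|ψ⟩|² = 5/22.
After stage 1 the state is |-x⟩; P(|-y⟩) = |⟨-y|-x⟩|² = 1/2.
After stage 2 the state is |-y⟩; P(|+x⟩) = |⟨+x|-y⟩|² = 1/2.
Joint probability = 5/22 × 1/2 × 1/2 = 0.057.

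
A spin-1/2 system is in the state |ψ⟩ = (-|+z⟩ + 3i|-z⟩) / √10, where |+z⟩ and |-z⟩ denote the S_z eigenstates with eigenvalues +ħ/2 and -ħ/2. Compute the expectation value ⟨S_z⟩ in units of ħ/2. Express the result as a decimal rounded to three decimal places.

⟨σ_z⟩ = |a|² - |b|² divided by |a|²+|b|², with a, b the |+z⟩, |-z⟩ amplitudes.
= (1 - 9)/10 = -8/10.
⟨S_z⟩ = (ħ/2)·⟨σ_z⟩.

-0.800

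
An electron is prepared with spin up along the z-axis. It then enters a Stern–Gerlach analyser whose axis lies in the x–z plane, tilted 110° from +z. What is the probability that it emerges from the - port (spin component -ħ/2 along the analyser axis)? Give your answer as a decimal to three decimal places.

For spin-½, the probability of finding spin-up along an axis at angle θ to the initial spin direction is cos²(θ/2); spin-down is sin²(θ/2).
θ = 110°, so P = sin²(55°) ≈ 0.671.

0.671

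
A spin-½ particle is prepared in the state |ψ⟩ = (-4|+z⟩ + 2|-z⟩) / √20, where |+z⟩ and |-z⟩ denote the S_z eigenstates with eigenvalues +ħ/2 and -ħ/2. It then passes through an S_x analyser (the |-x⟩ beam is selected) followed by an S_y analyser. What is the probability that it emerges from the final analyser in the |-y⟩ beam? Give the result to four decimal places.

0.4500

First analyser (S_x): P(|-x⟩) = |⟨-x|ψ⟩|² = 36/40.
After stage 1 the state is |-x⟩; P(|-y⟩) = |⟨-y|-x⟩|² = 1/2.
Joint probability = 36/40 × 1/2 = 0.4500.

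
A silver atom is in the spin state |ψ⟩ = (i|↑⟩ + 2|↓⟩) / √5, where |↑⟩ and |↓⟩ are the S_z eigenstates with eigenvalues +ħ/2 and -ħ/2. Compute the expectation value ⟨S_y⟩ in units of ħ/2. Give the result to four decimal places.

⟨σ_y⟩ = 2 Im(a* b)/(|a|²+|b|²) with a = i, b = 2.
a* b = -2i, so ⟨σ_y⟩ = -4/5.
⟨S_y⟩ = (ħ/2)·⟨σ_y⟩.

-0.8000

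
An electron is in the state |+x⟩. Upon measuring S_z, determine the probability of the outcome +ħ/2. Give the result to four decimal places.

0.5000

In the S_z basis, |+x⟩ = (|+z⟩ + |-z⟩)/√2 and |+z⟩ = |+z⟩.
|⟨+z|+x⟩|² = 1/2.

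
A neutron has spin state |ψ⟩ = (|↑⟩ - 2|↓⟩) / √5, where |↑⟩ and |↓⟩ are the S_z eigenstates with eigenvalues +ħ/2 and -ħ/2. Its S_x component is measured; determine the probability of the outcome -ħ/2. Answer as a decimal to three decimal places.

0.900

|-x⟩ = (|↑⟩ - |↓⟩)/√2, so ⟨-x|ψ⟩ = (3) / (√2·√5).
P = |3|² / 10 = 9/10.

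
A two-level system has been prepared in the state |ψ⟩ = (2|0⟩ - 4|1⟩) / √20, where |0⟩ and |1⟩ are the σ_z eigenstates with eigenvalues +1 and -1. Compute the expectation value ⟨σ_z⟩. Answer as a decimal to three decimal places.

⟨σ_z⟩ = |a|² - |b|² divided by |a|²+|b|², with a, b the |0⟩, |1⟩ amplitudes.
= (4 - 16)/20 = -12/20.

-0.600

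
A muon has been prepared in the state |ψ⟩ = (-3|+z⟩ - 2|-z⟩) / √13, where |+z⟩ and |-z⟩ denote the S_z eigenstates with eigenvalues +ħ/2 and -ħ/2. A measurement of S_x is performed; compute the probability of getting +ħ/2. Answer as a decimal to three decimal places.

0.962

|+x⟩ = (|+z⟩ + |-z⟩)/√2, so ⟨+x|ψ⟩ = (-5) / (√2·√13).
P = |-5|² / 26 = 25/26.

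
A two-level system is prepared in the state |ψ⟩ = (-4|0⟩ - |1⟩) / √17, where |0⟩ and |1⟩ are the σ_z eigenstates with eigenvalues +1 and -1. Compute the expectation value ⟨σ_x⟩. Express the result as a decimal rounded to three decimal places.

⟨σ_x⟩ = 2 Re(a* b)/(|a|²+|b|²) with a = -4, b = -1.
a* b = 4, so ⟨σ_x⟩ = 8/17.

0.471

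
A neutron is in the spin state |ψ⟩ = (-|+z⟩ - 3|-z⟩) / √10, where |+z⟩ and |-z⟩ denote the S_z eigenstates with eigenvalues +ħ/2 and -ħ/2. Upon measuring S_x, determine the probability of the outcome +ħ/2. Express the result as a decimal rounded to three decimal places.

0.800

|+x⟩ = (|+z⟩ + |-z⟩)/√2, so ⟨+x|ψ⟩ = (-4) / (√2·√10).
P = |-4|² / 20 = 16/20.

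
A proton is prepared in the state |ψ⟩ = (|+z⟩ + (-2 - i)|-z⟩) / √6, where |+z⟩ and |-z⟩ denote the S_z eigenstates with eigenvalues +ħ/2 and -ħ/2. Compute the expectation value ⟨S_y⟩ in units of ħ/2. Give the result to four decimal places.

-0.3333

⟨σ_y⟩ = 2 Im(a* b)/(|a|²+|b|²) with a = 1, b = (-2 - i).
a* b = (-2 - i), so ⟨σ_y⟩ = -2/6.
⟨S_y⟩ = (ħ/2)·⟨σ_y⟩.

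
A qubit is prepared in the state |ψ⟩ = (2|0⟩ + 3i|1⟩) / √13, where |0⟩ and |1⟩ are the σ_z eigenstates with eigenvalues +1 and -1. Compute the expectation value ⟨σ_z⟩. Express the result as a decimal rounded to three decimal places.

-0.385

⟨σ_z⟩ = |a|² - |b|² divided by |a|²+|b|², with a, b the |0⟩, |1⟩ amplitudes.
= (4 - 9)/13 = -5/13.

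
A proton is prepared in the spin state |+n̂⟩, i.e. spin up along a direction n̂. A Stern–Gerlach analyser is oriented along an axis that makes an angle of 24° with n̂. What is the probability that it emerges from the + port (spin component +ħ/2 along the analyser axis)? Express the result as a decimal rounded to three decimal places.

For spin-½, the probability of finding spin-up along an axis at angle θ to the initial spin direction is cos²(θ/2); spin-down is sin²(θ/2).
θ = 24°, so P = cos²(12°) ≈ 0.957.

0.957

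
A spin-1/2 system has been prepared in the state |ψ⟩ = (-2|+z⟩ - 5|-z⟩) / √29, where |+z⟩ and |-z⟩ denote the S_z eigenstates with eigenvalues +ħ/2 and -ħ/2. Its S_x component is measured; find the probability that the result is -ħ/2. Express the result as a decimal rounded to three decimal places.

0.155

|-x⟩ = (|+z⟩ - |-z⟩)/√2, so ⟨-x|ψ⟩ = (3) / (√2·√29).
P = |3|² / 58 = 9/58.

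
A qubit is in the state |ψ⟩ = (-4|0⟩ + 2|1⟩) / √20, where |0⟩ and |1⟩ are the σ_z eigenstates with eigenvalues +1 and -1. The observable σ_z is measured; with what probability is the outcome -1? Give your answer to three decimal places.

0.200

The -1 outcome corresponds to |1⟩. Its amplitude in |ψ⟩ is 2/√20.
P = |2|² / 20 = 4/20.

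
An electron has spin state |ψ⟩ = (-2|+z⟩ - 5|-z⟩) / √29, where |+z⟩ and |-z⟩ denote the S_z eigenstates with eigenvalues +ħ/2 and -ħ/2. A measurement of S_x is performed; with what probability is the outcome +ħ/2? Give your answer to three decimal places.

0.845

|+x⟩ = (|+z⟩ + |-z⟩)/√2, so ⟨+x|ψ⟩ = (-7) / (√2·√29).
P = |-7|² / 58 = 49/58.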